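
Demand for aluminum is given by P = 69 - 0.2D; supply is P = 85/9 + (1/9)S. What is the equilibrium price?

P* = 215/7

Set the two price expressions equal: 69 - 0.2Q = 85/9 + (1/9)Q.
536/9 = (14/45)Q, so Q* = 1340/7.
P* = 69 − (0.2)(1340/7) = 215/7.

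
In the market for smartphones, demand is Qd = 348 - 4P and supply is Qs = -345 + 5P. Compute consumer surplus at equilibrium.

Equilibrium: 348 - 4P = -345 + 5P gives P* = 77, Q* = 40.
Demand choke price (Qd = 0): P = 87.
CS = ½(87 − 77)(40) = 200.

Consumer surplus = 200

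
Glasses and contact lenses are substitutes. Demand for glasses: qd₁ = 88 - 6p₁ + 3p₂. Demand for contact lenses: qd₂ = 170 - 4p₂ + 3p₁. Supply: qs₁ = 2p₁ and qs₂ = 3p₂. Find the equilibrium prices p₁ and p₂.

p₁ = 1126/47, p₂ = 1624/47

Market 1: 88 - 6p₁ + 3p₂ = 2p₁ → 8p₁ - 3p₂ = 88.
Market 2: 7p₂ - 3p₁ = 170.
Eliminating p₂: 7×(1) + 3×(2) gives 47p₁ = 1126, so p₁ = 1126/47.
Back-substitute into (2): p₂ = (170 + 3×1126/47) / 7 = 1624/47.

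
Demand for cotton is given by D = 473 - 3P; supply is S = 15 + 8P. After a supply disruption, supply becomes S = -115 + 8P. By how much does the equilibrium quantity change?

Original equilibrium: P* = 458/11, Q* = 3829/11.
New equilibrium: 473 - 3P = -115 + 8P, so 588 = 11P and P' = 588/11; Q' = 473 − 3(588/11) = 3439/11.
Change in quantity: 3439/11 − 3829/11 = -390/11.

ΔQ = -390/11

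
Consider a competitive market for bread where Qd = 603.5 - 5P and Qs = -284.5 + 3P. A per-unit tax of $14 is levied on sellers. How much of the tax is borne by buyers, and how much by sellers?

Buyers bear $5.25, sellers bear $8.75

Pre-tax equilibrium: P* = 111, Q* = 48.5.
Tax on sellers shifts supply to Qs = -284.5 + 3(P − 14) = -326.5 + 3P.
603.5 - 5P = -326.5 + 3P gives buyer price Pb = 116.25; sellers receive Ps = 116.25 − 14 = 102.25.
New quantity: Q = 603.5 − 5(116.25) = 22.25.
Buyer burden = 116.25 − 111 = 5.25; seller burden = 111 − 102.25 = 8.75.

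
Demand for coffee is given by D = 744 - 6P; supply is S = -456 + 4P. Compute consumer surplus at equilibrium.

Equilibrium: 744 - 6P = -456 + 4P gives P* = 120, Q* = 24.
Demand choke price (D = 0): P = 124.
CS = ½(124 − 120)(24) = 48.

Consumer surplus = 48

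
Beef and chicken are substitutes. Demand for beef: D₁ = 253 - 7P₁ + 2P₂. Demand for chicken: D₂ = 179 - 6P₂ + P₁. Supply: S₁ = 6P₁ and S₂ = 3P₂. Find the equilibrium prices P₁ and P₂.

P₁ = 527/23, P₂ = 516/23

Market 1: 253 - 7P₁ + 2P₂ = 6P₁ → 13P₁ - 2P₂ = 253.
Market 2: 9P₂ - P₁ = 179.
Eliminating P₂: 9×(1) + 2×(2) gives 115P₁ = 2635, so P₁ = 527/23.
Back-substitute into (2): P₂ = (179 + 1×527/23) / 9 = 516/23.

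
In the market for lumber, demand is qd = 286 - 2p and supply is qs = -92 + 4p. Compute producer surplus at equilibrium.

Equilibrium: 286 - 2p = -92 + 4p gives p* = 63, q* = 160.
Supply starts at p = 23 (where qs = 0).
PS = ½(63 − 23)(160) = 3200.

Producer surplus = 3200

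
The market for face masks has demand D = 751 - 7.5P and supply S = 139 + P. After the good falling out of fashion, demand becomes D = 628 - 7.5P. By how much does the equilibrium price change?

ΔP = -246/17

Original equilibrium: P* = 72, Q* = 211.
New equilibrium: 628 - 7.5P = 139 + P, so 489 = 8.5P and P' = 978/17; Q' = 628 − 7.5(978/17) = 3341/17.
Change in price: 978/17 − 72 = -246/17.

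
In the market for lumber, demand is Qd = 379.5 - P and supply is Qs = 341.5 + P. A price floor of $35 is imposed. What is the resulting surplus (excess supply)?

Equilibrium price would be P* = 19, so the floor at 35 binds.
At P = 35: Qd = 344.5, Qs = 376.5.
Surplus = 376.5 − 344.5 = 32.

Surplus = 32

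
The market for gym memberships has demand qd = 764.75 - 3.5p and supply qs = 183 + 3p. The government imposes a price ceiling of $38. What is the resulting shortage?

Shortage = 334.75

Equilibrium price would be p* = 89.5, so the ceiling at 38 binds.
At p = 38: qd = 764.75 − 3.5(38) = 631.75, qs = 183 + 3(38) = 297.
Shortage = 631.75 − 297 = 334.75.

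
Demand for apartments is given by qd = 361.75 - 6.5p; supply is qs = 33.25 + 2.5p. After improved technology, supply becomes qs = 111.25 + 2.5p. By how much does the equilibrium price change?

Original equilibrium: p* = 36.5, q* = 124.5.
New equilibrium: 361.75 - 6.5p = 111.25 + 2.5p, so 250.5 = 9p and p' = 167/6; q' = 361.75 − 6.5(167/6) = 1085/6.
Change in price: 167/6 − 36.5 = -26/3.

Δp = -26/3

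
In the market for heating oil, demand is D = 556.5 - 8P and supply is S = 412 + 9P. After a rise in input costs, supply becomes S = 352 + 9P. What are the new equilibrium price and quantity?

Original equilibrium: P* = 8.5, Q* = 488.5.
New equilibrium: 556.5 - 8P = 352 + 9P, so 204.5 = 17P and P' = 409/34; Q' = 556.5 − 8(409/34) = 15649/34.

P' = 409/34, Q' = 15649/34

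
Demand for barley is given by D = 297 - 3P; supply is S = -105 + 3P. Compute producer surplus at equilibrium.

Producer surplus = 1536

Equilibrium: 297 - 3P = -105 + 3P gives P* = 67, Q* = 96.
Supply starts at P = 35 (where S = 0).
PS = ½(67 − 35)(96) = 1536.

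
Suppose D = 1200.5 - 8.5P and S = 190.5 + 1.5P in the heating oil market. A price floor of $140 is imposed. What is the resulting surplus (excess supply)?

Surplus = 390

Equilibrium price would be P* = 101, so the floor at 140 binds.
At P = 140: D = 10.5, S = 400.5.
Surplus = 400.5 − 10.5 = 390.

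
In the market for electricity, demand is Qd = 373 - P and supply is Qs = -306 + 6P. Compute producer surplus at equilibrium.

Producer surplus = 6348

Equilibrium: 373 - P = -306 + 6P gives P* = 97, Q* = 276.
Supply starts at P = 51 (where Qs = 0).
PS = ½(97 − 51)(276) = 6348.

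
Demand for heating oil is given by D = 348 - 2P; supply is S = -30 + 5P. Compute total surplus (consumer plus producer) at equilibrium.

Total surplus = 20160

Equilibrium: 348 - 2P = -30 + 5P gives P* = 54, Q* = 240.
Demand choke price: P = 174; supply starts at P = 6.
CS = ½(174 − 54)(240) = 14400; PS = ½(54 − 6)(240) = 5760.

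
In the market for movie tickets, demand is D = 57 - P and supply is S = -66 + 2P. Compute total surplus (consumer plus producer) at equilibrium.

Total surplus = 192

Equilibrium: 57 - P = -66 + 2P gives P* = 41, Q* = 16.
Demand choke price: P = 57; supply starts at P = 33.
CS = ½(57 − 41)(16) = 128; PS = ½(41 − 33)(16) = 64.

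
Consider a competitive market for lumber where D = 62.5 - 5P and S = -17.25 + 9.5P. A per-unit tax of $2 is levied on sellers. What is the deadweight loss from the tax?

Pre-tax equilibrium: P* = 5.5, Q* = 35.
Tax on sellers shifts supply to S = -17.25 + 9.5(P − 2) = -36.25 + 9.5P.
62.5 - 5P = -36.25 + 9.5P gives buyer price Pb = 395/58; sellers receive Ps = 395/58 − 2 = 279/58.
New quantity: Q = 62.5 − 5(395/58) = 825/29.
DWL = ½ × 2 × (35 − 825/29) = 190/29.

Deadweight loss = 190/29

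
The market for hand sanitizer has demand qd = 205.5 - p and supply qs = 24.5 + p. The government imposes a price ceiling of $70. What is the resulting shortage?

Equilibrium price would be p* = 90.5, so the ceiling at 70 binds.
At p = 70: qd = 205.5 − 1(70) = 135.5, qs = 24.5 + 1(70) = 94.5.
Shortage = 135.5 − 94.5 = 41.

Shortage = 41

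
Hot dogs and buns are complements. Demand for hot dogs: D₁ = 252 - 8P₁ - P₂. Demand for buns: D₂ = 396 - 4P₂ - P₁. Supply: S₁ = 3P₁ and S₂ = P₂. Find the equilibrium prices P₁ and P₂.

P₁ = 16, P₂ = 76

Market 1: 252 - 8P₁ - P₂ = 3P₁ → 11P₁ + P₂ = 252.
Market 2: 5P₂ + P₁ = 396.
Eliminating P₂: 5×(1) − 1×(2) gives 54P₁ = 864, so P₁ = 16.
Back-substitute into (2): P₂ = (396 − 1×16) / 5 = 76.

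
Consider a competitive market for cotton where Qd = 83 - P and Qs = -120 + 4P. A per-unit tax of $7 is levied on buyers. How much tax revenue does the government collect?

Tax revenue = 257.6

Pre-tax equilibrium: P* = 40.6, Q* = 42.4.
Tax on buyers shifts demand to Qd = 83 − 1(P + 7) = 76 - P.
76 - P = -120 + 4P gives seller price Ps = 39.2; buyers pay Pb = 39.2 + 7 = 46.2.
New quantity: Q = 83 − 1(46.2) = 36.8.
Revenue = 7 × 36.8 = 257.6.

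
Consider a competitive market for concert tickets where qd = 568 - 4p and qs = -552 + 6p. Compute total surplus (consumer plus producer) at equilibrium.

Total surplus = 3000

Equilibrium: 568 - 4p = -552 + 6p gives p* = 112, q* = 120.
Demand choke price: p = 142; supply starts at p = 92.
CS = ½(142 − 112)(120) = 1800; PS = ½(112 − 92)(120) = 1200.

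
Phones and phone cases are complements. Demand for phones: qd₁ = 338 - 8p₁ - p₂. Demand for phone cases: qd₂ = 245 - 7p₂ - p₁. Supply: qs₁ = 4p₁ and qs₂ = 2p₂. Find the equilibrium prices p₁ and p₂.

p₁ = 2797/107, p₂ = 2602/107

Market 1: 338 - 8p₁ - p₂ = 4p₁ → 12p₁ + p₂ = 338.
Market 2: 9p₂ + p₁ = 245.
Eliminating p₂: 9×(1) − 1×(2) gives 107p₁ = 2797, so p₁ = 2797/107.
Back-substitute into (2): p₂ = (245 − 1×2797/107) / 9 = 2602/107.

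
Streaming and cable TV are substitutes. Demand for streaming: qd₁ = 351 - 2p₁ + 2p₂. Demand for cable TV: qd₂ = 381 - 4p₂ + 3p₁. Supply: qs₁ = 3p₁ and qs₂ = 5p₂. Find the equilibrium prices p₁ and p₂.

p₁ = 1307/13, p₂ = 986/13

Market 1: 351 - 2p₁ + 2p₂ = 3p₁ → 5p₁ - 2p₂ = 351.
Market 2: 9p₂ - 3p₁ = 381.
Eliminating p₂: 9×(1) + 2×(2) gives 39p₁ = 3921, so p₁ = 1307/13.
Back-substitute into (2): p₂ = (381 + 3×1307/13) / 9 = 986/13.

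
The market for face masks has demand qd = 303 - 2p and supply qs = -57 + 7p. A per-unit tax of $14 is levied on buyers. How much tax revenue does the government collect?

Tax revenue = 25354/9

Pre-tax equilibrium: p* = 40, q* = 223.
Tax on buyers shifts demand to qd = 303 − 2(p + 14) = 275 - 2p.
275 - 2p = -57 + 7p gives seller price ps = 332/9; buyers pay pb = 332/9 + 14 = 458/9.
New quantity: q = 303 − 2(458/9) = 1811/9.
Revenue = 14 × 1811/9 = 25354/9.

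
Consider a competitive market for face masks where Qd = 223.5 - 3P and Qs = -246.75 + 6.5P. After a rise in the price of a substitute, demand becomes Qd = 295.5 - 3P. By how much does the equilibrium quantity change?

Original equilibrium: P* = 49.5, Q* = 75.
New equilibrium: 295.5 - 3P = -246.75 + 6.5P, so 542.25 = 9.5P and P' = 2169/38; Q' = 295.5 − 3(2169/38) = 2361/19.
Change in quantity: 2361/19 − 75 = 936/19.

ΔQ = 936/19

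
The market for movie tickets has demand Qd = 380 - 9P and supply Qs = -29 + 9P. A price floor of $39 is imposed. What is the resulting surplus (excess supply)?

Surplus = 293

Equilibrium price would be P* = 409/18, so the floor at 39 binds.
At P = 39: Qd = 29, Qs = 322.
Surplus = 322 − 29 = 293.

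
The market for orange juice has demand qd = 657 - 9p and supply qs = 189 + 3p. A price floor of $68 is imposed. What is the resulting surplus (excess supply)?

Equilibrium price would be p* = 39, so the floor at 68 binds.
At p = 68: qd = 45, qs = 393.
Surplus = 393 − 45 = 348.

Surplus = 348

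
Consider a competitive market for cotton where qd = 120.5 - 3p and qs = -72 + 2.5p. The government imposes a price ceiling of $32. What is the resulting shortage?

Shortage = 16.5

Equilibrium price would be p* = 35, so the ceiling at 32 binds.
At p = 32: qd = 120.5 − 3(32) = 24.5, qs = -72 + 2.5(32) = 8.
Shortage = 24.5 − 8 = 16.5.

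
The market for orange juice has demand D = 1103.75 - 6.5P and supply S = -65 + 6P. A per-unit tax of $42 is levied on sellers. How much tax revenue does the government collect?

Pre-tax equilibrium: P* = 93.5, Q* = 496.
Tax on sellers shifts supply to S = -65 + 6(P − 42) = -317 + 6P.
1103.75 - 6.5P = -317 + 6P gives buyer price Pb = 113.66; sellers receive Ps = 113.66 − 42 = 71.66.
New quantity: Q = 1103.75 − 6.5(113.66) = 364.96.
Revenue = 42 × 364.96 = 15328.32.

Tax revenue = 15328.32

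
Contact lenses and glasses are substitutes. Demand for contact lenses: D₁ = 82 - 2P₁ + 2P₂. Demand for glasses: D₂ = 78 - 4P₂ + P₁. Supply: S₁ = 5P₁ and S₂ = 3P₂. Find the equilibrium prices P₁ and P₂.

Market 1: 82 - 2P₁ + 2P₂ = 5P₁ → 7P₁ - 2P₂ = 82.
Market 2: 7P₂ - P₁ = 78.
Eliminating P₂: 7×(1) + 2×(2) gives 47P₁ = 730, so P₁ = 730/47.
Back-substitute into (2): P₂ = (78 + 1×730/47) / 7 = 628/47.

P₁ = 730/47, P₂ = 628/47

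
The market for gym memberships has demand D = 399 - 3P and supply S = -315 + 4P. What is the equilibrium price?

Set D = S: 399 - 3P = -315 + 4P.
714 = 7P, so P* = 102.
Q* = 399 − 3(102) = 93.

P* = 102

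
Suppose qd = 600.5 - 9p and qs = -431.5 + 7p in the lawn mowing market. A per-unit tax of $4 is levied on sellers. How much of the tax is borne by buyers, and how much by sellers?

Pre-tax equilibrium: p* = 64.5, q* = 20.
Tax on sellers shifts supply to qs = -431.5 + 7(p − 4) = -459.5 + 7p.
600.5 - 9p = -459.5 + 7p gives buyer price pb = 66.25; sellers receive ps = 66.25 − 4 = 62.25.
New quantity: q = 600.5 − 9(66.25) = 4.25.
Buyer burden = 66.25 − 64.5 = 1.75; seller burden = 64.5 − 62.25 = 2.25.

Buyers bear $1.75, sellers bear $2.25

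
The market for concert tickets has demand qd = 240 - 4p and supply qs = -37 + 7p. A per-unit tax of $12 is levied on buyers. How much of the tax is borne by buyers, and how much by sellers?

Buyers bear 84/11, sellers bear 48/11

Pre-tax equilibrium: p* = 277/11, q* = 1532/11.
Tax on buyers shifts demand to qd = 240 − 4(p + 12) = 192 - 4p.
192 - 4p = -37 + 7p gives seller price ps = 229/11; buyers pay pb = 229/11 + 12 = 361/11.
New quantity: q = 240 − 4(361/11) = 1196/11.
Buyer burden = 361/11 − 277/11 = 84/11; seller burden = 277/11 − 229/11 = 48/11.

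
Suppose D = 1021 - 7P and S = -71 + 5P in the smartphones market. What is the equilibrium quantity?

Set D = S: 1021 - 7P = -71 + 5P.
1092 = 12P, so P* = 91.
Q* = 1021 − 7(91) = 384.

Q* = 384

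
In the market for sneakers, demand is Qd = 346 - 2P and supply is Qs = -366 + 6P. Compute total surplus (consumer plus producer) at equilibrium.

Total surplus = 9408

Equilibrium: 346 - 2P = -366 + 6P gives P* = 89, Q* = 168.
Demand choke price: P = 173; supply starts at P = 61.
CS = ½(173 − 89)(168) = 7056; PS = ½(89 − 61)(168) = 2352.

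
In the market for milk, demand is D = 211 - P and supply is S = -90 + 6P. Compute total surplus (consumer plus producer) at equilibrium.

Total surplus = 16464

Equilibrium: 211 - P = -90 + 6P gives P* = 43, Q* = 168.
Demand choke price: P = 211; supply starts at P = 15.
CS = ½(211 − 43)(168) = 14112; PS = ½(43 − 15)(168) = 2352.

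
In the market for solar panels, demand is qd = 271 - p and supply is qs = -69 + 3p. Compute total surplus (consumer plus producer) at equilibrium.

Total surplus = 23064

Equilibrium: 271 - p = -69 + 3p gives p* = 85, q* = 186.
Demand choke price: p = 271; supply starts at p = 23.
CS = ½(271 − 85)(186) = 17298; PS = ½(85 − 23)(186) = 5766.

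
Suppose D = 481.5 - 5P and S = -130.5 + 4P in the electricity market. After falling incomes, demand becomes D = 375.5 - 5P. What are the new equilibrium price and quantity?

P' = 506/9, Q' = 1699/18

Original equilibrium: P* = 68, Q* = 141.5.
New equilibrium: 375.5 - 5P = -130.5 + 4P, so 506 = 9P and P' = 506/9; Q' = 375.5 − 5(506/9) = 1699/18.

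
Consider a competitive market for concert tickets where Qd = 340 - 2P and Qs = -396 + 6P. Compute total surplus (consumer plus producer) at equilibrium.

Total surplus = 8112

Equilibrium: 340 - 2P = -396 + 6P gives P* = 92, Q* = 156.
Demand choke price: P = 170; supply starts at P = 66.
CS = ½(170 − 92)(156) = 6084; PS = ½(92 − 66)(156) = 2028.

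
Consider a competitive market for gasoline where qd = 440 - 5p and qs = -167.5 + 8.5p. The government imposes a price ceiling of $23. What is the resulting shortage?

Equilibrium price would be p* = 45, so the ceiling at 23 binds.
At p = 23: qd = 440 − 5(23) = 325, qs = -167.5 + 8.5(23) = 28.
Shortage = 325 − 28 = 297.

Shortage = 297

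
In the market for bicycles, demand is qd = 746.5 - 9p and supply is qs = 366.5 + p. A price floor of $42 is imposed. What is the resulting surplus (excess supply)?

Surplus = 40

Equilibrium price would be p* = 38, so the floor at 42 binds.
At p = 42: qd = 368.5, qs = 408.5.
Surplus = 408.5 − 368.5 = 40.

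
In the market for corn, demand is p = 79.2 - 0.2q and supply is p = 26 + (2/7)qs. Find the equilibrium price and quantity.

Set the two price expressions equal: 79.2 - 0.2q = 26 + (2/7)q.
53.2 = (17/35)q, so q* = 1862/17.
p* = 79.2 − (0.2)(1862/17) = 974/17.

p* = 974/17, q* = 1862/17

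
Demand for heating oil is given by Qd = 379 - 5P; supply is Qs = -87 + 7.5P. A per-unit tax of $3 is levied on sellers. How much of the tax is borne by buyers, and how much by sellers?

Pre-tax equilibrium: P* = 37.28, Q* = 192.6.
Tax on sellers shifts supply to Qs = -87 + 7.5(P − 3) = -109.5 + 7.5P.
379 - 5P = -109.5 + 7.5P gives buyer price Pb = 39.08; sellers receive Ps = 39.08 − 3 = 36.08.
New quantity: Q = 379 − 5(39.08) = 183.6.
Buyer burden = 39.08 − 37.28 = 1.8; seller burden = 37.28 − 36.08 = 1.2.

Buyers bear $1.8, sellers bear $1.2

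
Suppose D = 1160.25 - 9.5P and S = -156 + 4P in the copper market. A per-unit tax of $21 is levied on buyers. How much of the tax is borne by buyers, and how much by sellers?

Buyers bear 56/9, sellers bear 133/9

Pre-tax equilibrium: P* = 97.5, Q* = 234.
Tax on buyers shifts demand to D = 1160.25 − 9.5(P + 21) = 960.75 - 9.5P.
960.75 - 9.5P = -156 + 4P gives seller price Ps = 1489/18; buyers pay Pb = 1489/18 + 21 = 1867/18.
New quantity: Q = 1160.25 − 9.5(1867/18) = 1574/9.
Buyer burden = 1867/18 − 97.5 = 56/9; seller burden = 97.5 − 1489/18 = 133/9.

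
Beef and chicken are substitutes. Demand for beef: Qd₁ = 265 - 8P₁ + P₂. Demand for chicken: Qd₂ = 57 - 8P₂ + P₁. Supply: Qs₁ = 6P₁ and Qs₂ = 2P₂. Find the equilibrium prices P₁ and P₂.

P₁ = 2707/139, P₂ = 1063/139

Market 1: 265 - 8P₁ + P₂ = 6P₁ → 14P₁ - P₂ = 265.
Market 2: 10P₂ - P₁ = 57.
Eliminating P₂: 10×(1) + 1×(2) gives 139P₁ = 2707, so P₁ = 2707/139.
Back-substitute into (2): P₂ = (57 + 1×2707/139) / 10 = 1063/139.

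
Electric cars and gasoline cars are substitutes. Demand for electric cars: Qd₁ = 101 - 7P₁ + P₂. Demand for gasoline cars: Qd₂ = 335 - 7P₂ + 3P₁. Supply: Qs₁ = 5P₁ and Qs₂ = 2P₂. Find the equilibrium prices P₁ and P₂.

Market 1: 101 - 7P₁ + P₂ = 5P₁ → 12P₁ - P₂ = 101.
Market 2: 9P₂ - 3P₁ = 335.
Eliminating P₂: 9×(1) + 1×(2) gives 105P₁ = 1244, so P₁ = 1244/105.
Back-substitute into (2): P₂ = (335 + 3×1244/105) / 9 = 1441/35.

P₁ = 1244/105, P₂ = 1441/35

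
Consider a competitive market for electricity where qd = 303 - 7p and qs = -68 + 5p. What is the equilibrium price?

Set qd = qs: 303 - 7p = -68 + 5p.
371 = 12p, so p* = 371/12.
q* = 303 − 7(371/12) = 1039/12.

p* = 371/12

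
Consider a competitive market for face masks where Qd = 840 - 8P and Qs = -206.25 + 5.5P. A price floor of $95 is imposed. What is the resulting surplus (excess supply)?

Equilibrium price would be P* = 77.5, so the floor at 95 binds.
At P = 95: Qd = 80, Qs = 316.25.
Surplus = 316.25 − 80 = 236.25.

Surplus = 236.25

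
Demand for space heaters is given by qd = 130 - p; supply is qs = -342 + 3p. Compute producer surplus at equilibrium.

Producer surplus = 24

Equilibrium: 130 - p = -342 + 3p gives p* = 118, q* = 12.
Supply starts at p = 114 (where qs = 0).
PS = ½(118 − 114)(12) = 24.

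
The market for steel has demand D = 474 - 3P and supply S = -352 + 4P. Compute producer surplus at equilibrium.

Equilibrium: 474 - 3P = -352 + 4P gives P* = 118, Q* = 120.
Supply starts at P = 88 (where S = 0).
PS = ½(118 − 88)(120) = 1800.

Producer surplus = 1800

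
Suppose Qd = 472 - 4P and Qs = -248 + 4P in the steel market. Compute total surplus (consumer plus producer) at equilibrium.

Equilibrium: 472 - 4P = -248 + 4P gives P* = 90, Q* = 112.
Demand choke price: P = 118; supply starts at P = 62.
CS = ½(118 − 90)(112) = 1568; PS = ½(90 − 62)(112) = 1568.

Total surplus = 3136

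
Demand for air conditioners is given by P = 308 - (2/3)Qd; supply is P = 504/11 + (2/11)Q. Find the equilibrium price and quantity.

Set the two price expressions equal: 308 - (2/3)Q = 504/11 + (2/11)Q.
2884/11 = (28/33)Q, so Q* = 309.
P* = 308 − (2/3)(309) = 102.

P* = 102, Q* = 309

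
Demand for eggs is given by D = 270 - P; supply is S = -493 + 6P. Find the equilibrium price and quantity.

Set D = S: 270 - P = -493 + 6P.
763 = 7P, so P* = 109.
Q* = 270 − 1(109) = 161.

P* = 109, Q* = 161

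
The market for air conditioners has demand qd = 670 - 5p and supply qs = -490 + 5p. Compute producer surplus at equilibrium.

Equilibrium: 670 - 5p = -490 + 5p gives p* = 116, q* = 90.
Supply starts at p = 98 (where qs = 0).
PS = ½(116 − 98)(90) = 810.

Producer surplus = 810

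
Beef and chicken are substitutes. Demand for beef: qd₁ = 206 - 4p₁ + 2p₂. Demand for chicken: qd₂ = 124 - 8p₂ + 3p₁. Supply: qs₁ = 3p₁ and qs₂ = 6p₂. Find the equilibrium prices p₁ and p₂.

Market 1: 206 - 4p₁ + 2p₂ = 3p₁ → 7p₁ - 2p₂ = 206.
Market 2: 14p₂ - 3p₁ = 124.
Eliminating p₂: 14×(1) + 2×(2) gives 92p₁ = 3132, so p₁ = 783/23.
Back-substitute into (2): p₂ = (124 + 3×783/23) / 14 = 743/46.

p₁ = 783/23, p₂ = 743/46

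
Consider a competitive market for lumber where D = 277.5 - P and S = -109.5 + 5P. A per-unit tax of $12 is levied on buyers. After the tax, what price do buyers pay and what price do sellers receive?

Pre-tax equilibrium: P* = 64.5, Q* = 213.
Tax on buyers shifts demand to D = 277.5 − 1(P + 12) = 265.5 - P.
265.5 - P = -109.5 + 5P gives seller price Ps = 62.5; buyers pay Pb = 62.5 + 12 = 74.5.
New quantity: Q = 277.5 − 1(74.5) = 203.

Buyers pay $74.5, sellers receive $62.5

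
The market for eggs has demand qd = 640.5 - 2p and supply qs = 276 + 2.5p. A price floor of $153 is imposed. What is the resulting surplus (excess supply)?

Equilibrium price would be p* = 81, so the floor at 153 binds.
At p = 153: qd = 334.5, qs = 658.5.
Surplus = 658.5 − 334.5 = 324.

Surplus = 324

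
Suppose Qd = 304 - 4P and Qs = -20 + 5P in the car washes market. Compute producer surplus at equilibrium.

Producer surplus = 2560

Equilibrium: 304 - 4P = -20 + 5P gives P* = 36, Q* = 160.
Supply starts at P = 4 (where Qs = 0).
PS = ½(36 − 4)(160) = 2560.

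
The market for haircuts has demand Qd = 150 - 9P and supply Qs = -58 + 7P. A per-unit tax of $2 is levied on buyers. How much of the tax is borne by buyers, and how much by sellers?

Buyers bear $0.875, sellers bear $1.125

Pre-tax equilibrium: P* = 13, Q* = 33.
Tax on buyers shifts demand to Qd = 150 − 9(P + 2) = 132 - 9P.
132 - 9P = -58 + 7P gives seller price Ps = 11.875; buyers pay Pb = 11.875 + 2 = 13.875.
New quantity: Q = 150 − 9(13.875) = 25.125.
Buyer burden = 13.875 − 13 = 0.875; seller burden = 13 − 11.875 = 1.125.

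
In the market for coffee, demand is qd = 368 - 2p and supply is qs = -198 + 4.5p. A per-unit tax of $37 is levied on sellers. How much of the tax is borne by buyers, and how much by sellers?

Buyers bear 333/13, sellers bear 148/13

Pre-tax equilibrium: p* = 1132/13, q* = 2520/13.
Tax on sellers shifts supply to qs = -198 + 4.5(p − 37) = -364.5 + 4.5p.
368 - 2p = -364.5 + 4.5p gives buyer price pb = 1465/13; sellers receive ps = 1465/13 − 37 = 984/13.
New quantity: q = 368 − 2(1465/13) = 1854/13.
Buyer burden = 1465/13 − 1132/13 = 333/13; seller burden = 1132/13 − 984/13 = 148/13.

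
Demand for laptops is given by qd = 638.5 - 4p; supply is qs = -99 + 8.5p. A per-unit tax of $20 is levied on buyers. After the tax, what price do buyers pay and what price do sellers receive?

Pre-tax equilibrium: p* = 59, q* = 402.5.
Tax on buyers shifts demand to qd = 638.5 − 4(p + 20) = 558.5 - 4p.
558.5 - 4p = -99 + 8.5p gives seller price ps = 52.6; buyers pay pb = 52.6 + 20 = 72.6.
New quantity: q = 638.5 − 4(72.6) = 348.1.

Buyers pay $72.6, sellers receive $52.6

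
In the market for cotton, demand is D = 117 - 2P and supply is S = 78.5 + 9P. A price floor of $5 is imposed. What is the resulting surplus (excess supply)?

Equilibrium price would be P* = 3.5, so the floor at 5 binds.
At P = 5: D = 107, S = 123.5.
Surplus = 123.5 − 107 = 16.5.

Surplus = 16.5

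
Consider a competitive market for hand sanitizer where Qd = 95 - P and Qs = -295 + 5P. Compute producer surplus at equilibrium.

Equilibrium: 95 - P = -295 + 5P gives P* = 65, Q* = 30.
Supply starts at P = 59 (where Qs = 0).
PS = ½(65 − 59)(30) = 90.

Producer surplus = 90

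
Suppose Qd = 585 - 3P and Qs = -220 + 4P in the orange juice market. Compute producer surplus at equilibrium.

Equilibrium: 585 - 3P = -220 + 4P gives P* = 115, Q* = 240.
Supply starts at P = 55 (where Qs = 0).
PS = ½(115 − 55)(240) = 7200.

Producer surplus = 7200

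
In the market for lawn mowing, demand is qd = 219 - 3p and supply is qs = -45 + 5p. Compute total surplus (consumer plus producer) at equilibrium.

Total surplus = 3840

Equilibrium: 219 - 3p = -45 + 5p gives p* = 33, q* = 120.
Demand choke price: p = 73; supply starts at p = 9.
CS = ½(73 − 33)(120) = 2400; PS = ½(33 − 9)(120) = 1440.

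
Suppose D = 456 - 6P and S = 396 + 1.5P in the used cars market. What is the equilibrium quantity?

Set D = S: 456 - 6P = 396 + 1.5P.
60 = 7.5P, so P* = 8.
Q* = 456 − 6(8) = 408.

Q* = 408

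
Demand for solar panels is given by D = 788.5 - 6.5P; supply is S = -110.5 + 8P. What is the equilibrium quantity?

Set D = S: 788.5 - 6.5P = -110.5 + 8P.
899 = 14.5P, so P* = 62.
Q* = 788.5 − 6.5(62) = 385.5.

Q* = 385.5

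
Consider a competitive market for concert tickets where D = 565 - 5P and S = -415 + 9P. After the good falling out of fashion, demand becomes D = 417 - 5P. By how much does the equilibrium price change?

Original equilibrium: P* = 70, Q* = 215.
New equilibrium: 417 - 5P = -415 + 9P, so 832 = 14P and P' = 416/7; Q' = 417 − 5(416/7) = 839/7.
Change in price: 416/7 − 70 = -74/7.

ΔP = -74/7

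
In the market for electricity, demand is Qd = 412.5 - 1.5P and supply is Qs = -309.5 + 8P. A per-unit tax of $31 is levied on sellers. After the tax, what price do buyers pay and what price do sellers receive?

Buyers pay 1940/19, sellers receive 1351/19

Pre-tax equilibrium: P* = 76, Q* = 298.5.
Tax on sellers shifts supply to Qs = -309.5 + 8(P − 31) = -557.5 + 8P.
412.5 - 1.5P = -557.5 + 8P gives buyer price Pb = 1940/19; sellers receive Ps = 1940/19 − 31 = 1351/19.
New quantity: Q = 412.5 − 1.5(1940/19) = 9855/38.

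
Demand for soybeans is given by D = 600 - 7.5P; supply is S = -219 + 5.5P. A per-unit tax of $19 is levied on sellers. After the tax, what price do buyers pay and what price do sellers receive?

Buyers pay 1847/26, sellers receive 1353/26

Pre-tax equilibrium: P* = 63, Q* = 127.5.
Tax on sellers shifts supply to S = -219 + 5.5(P − 19) = -323.5 + 5.5P.
600 - 7.5P = -323.5 + 5.5P gives buyer price Pb = 1847/26; sellers receive Ps = 1847/26 − 19 = 1353/26.
New quantity: Q = 600 − 7.5(1847/26) = 3495/52.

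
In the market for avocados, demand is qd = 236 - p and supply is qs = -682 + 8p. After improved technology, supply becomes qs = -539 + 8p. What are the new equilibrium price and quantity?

p' = 775/9, q' = 1349/9

Original equilibrium: p* = 102, q* = 134.
New equilibrium: 236 - p = -539 + 8p, so 775 = 9p and p' = 775/9; q' = 236 − 1(775/9) = 1349/9.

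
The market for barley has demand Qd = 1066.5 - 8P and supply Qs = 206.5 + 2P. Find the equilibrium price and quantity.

P* = 86, Q* = 378.5

Set Qd = Qs: 1066.5 - 8P = 206.5 + 2P.
860 = 10P, so P* = 86.
Q* = 1066.5 − 8(86) = 378.5.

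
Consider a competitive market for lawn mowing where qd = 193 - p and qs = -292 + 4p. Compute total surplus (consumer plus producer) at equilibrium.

Equilibrium: 193 - p = -292 + 4p gives p* = 97, q* = 96.
Demand choke price: p = 193; supply starts at p = 73.
CS = ½(193 − 97)(96) = 4608; PS = ½(97 − 73)(96) = 1152.

Total surplus = 5760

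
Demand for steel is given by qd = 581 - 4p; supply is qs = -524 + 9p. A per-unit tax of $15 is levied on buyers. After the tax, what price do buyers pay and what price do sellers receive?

Buyers pay 1240/13, sellers receive 1045/13

Pre-tax equilibrium: p* = 85, q* = 241.
Tax on buyers shifts demand to qd = 581 − 4(p + 15) = 521 - 4p.
521 - 4p = -524 + 9p gives seller price ps = 1045/13; buyers pay pb = 1045/13 + 15 = 1240/13.
New quantity: q = 581 − 4(1240/13) = 2593/13.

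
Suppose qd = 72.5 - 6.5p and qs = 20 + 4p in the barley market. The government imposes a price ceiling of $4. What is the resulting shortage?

Equilibrium price would be p* = 5, so the ceiling at 4 binds.
At p = 4: qd = 72.5 − 6.5(4) = 46.5, qs = 20 + 4(4) = 36.
Shortage = 46.5 − 36 = 10.5.

Shortage = 10.5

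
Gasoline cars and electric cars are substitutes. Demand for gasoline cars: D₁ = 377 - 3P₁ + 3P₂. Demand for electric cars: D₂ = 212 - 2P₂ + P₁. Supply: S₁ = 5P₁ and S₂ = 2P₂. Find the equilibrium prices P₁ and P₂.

Market 1: 377 - 3P₁ + 3P₂ = 5P₁ → 8P₁ - 3P₂ = 377.
Market 2: 4P₂ - P₁ = 212.
Eliminating P₂: 4×(1) + 3×(2) gives 29P₁ = 2144, so P₁ = 2144/29.
Back-substitute into (2): P₂ = (212 + 1×2144/29) / 4 = 2073/29.

P₁ = 2144/29, P₂ = 2073/29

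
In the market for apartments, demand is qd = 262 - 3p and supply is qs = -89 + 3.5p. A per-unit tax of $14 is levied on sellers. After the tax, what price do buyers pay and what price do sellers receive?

Buyers pay 800/13, sellers receive 618/13

Pre-tax equilibrium: p* = 54, q* = 100.
Tax on sellers shifts supply to qs = -89 + 3.5(p − 14) = -138 + 3.5p.
262 - 3p = -138 + 3.5p gives buyer price pb = 800/13; sellers receive ps = 800/13 − 14 = 618/13.
New quantity: q = 262 − 3(800/13) = 1006/13.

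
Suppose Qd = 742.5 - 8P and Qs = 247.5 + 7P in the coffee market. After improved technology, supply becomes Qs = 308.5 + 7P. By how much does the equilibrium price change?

Original equilibrium: P* = 33, Q* = 478.5.
New equilibrium: 742.5 - 8P = 308.5 + 7P, so 434 = 15P and P' = 434/15; Q' = 742.5 − 8(434/15) = 15331/30.
Change in price: 434/15 − 33 = -61/15.

ΔP = -61/15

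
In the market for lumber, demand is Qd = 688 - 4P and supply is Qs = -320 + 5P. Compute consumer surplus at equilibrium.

Equilibrium: 688 - 4P = -320 + 5P gives P* = 112, Q* = 240.
Demand choke price (Qd = 0): P = 172.
CS = ½(172 − 112)(240) = 7200.

Consumer surplus = 7200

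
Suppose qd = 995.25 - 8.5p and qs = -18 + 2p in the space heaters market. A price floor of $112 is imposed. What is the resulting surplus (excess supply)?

Surplus = 162.75

Equilibrium price would be p* = 96.5, so the floor at 112 binds.
At p = 112: qd = 43.25, qs = 206.
Surplus = 206 − 43.25 = 162.75.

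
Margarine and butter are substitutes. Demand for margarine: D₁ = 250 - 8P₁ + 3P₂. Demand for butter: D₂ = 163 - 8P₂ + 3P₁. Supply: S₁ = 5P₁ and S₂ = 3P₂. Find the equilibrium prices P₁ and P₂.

Market 1: 250 - 8P₁ + 3P₂ = 5P₁ → 13P₁ - 3P₂ = 250.
Market 2: 11P₂ - 3P₁ = 163.
Eliminating P₂: 11×(1) + 3×(2) gives 134P₁ = 3239, so P₁ = 3239/134.
Back-substitute into (2): P₂ = (163 + 3×3239/134) / 11 = 2869/134.

P₁ = 3239/134, P₂ = 2869/134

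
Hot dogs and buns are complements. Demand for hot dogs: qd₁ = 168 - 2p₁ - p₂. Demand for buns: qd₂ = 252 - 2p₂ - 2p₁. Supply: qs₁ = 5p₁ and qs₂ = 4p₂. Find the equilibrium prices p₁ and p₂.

Market 1: 168 - 2p₁ - p₂ = 5p₁ → 7p₁ + p₂ = 168.
Market 2: 6p₂ + 2p₁ = 252.
Eliminating p₂: 6×(1) − 1×(2) gives 40p₁ = 756, so p₁ = 18.9.
Back-substitute into (2): p₂ = (252 − 2×18.9) / 6 = 35.7.

p₁ = 18.9, p₂ = 35.7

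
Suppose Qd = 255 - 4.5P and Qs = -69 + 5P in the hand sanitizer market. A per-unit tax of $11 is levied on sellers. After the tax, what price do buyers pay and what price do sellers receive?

Buyers pay 758/19, sellers receive 549/19

Pre-tax equilibrium: P* = 648/19, Q* = 1929/19.
Tax on sellers shifts supply to Qs = -69 + 5(P − 11) = -124 + 5P.
255 - 4.5P = -124 + 5P gives buyer price Pb = 758/19; sellers receive Ps = 758/19 − 11 = 549/19.
New quantity: Q = 255 − 4.5(758/19) = 1434/19.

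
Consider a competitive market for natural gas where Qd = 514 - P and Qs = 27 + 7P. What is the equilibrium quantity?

Q* = 453.125

Set Qd = Qs: 514 - P = 27 + 7P.
487 = 8P, so P* = 60.875.
Q* = 514 − 1(60.875) = 453.125.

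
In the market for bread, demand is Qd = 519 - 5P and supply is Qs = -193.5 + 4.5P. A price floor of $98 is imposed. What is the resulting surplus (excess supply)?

Surplus = 218.5

Equilibrium price would be P* = 75, so the floor at 98 binds.
At P = 98: Qd = 29, Qs = 247.5.
Surplus = 247.5 − 29 = 218.5.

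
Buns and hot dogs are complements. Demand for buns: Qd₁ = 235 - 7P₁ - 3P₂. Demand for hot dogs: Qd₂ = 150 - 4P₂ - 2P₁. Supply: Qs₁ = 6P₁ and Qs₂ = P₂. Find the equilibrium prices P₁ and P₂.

Market 1: 235 - 7P₁ - 3P₂ = 6P₁ → 13P₁ + 3P₂ = 235.
Market 2: 5P₂ + 2P₁ = 150.
Eliminating P₂: 5×(1) − 3×(2) gives 59P₁ = 725, so P₁ = 725/59.
Back-substitute into (2): P₂ = (150 − 2×725/59) / 5 = 1480/59.

P₁ = 725/59, P₂ = 1480/59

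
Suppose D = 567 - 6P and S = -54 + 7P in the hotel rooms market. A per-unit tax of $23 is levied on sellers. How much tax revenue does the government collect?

Pre-tax equilibrium: P* = 621/13, Q* = 3645/13.
Tax on sellers shifts supply to S = -54 + 7(P − 23) = -215 + 7P.
567 - 6P = -215 + 7P gives buyer price Pb = 782/13; sellers receive Ps = 782/13 − 23 = 483/13.
New quantity: Q = 567 − 6(782/13) = 2679/13.
Revenue = 23 × 2679/13 = 61617/13.

Tax revenue = 61617/13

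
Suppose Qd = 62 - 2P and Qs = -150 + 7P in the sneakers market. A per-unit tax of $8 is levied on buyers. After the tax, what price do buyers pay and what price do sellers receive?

Buyers pay 268/9, sellers receive 196/9

Pre-tax equilibrium: P* = 212/9, Q* = 134/9.
Tax on buyers shifts demand to Qd = 62 − 2(P + 8) = 46 - 2P.
46 - 2P = -150 + 7P gives seller price Ps = 196/9; buyers pay Pb = 196/9 + 8 = 268/9.
New quantity: Q = 62 − 2(268/9) = 22/9.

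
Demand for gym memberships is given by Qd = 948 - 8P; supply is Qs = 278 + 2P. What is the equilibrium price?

Set Qd = Qs: 948 - 8P = 278 + 2P.
670 = 10P, so P* = 67.
Q* = 948 − 8(67) = 412.

P* = 67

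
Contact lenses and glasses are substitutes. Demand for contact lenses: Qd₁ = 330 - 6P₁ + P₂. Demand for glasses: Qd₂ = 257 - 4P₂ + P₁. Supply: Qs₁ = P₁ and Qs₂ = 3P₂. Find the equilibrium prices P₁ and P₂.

Market 1: 330 - 6P₁ + P₂ = P₁ → 7P₁ - P₂ = 330.
Market 2: 7P₂ - P₁ = 257.
Eliminating P₂: 7×(1) + 1×(2) gives 48P₁ = 2567, so P₁ = 2567/48.
Back-substitute into (2): P₂ = (257 + 1×2567/48) / 7 = 2129/48.

P₁ = 2567/48, P₂ = 2129/48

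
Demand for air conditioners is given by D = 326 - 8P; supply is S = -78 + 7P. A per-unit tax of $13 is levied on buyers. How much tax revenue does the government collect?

Tax revenue = 806

Pre-tax equilibrium: P* = 404/15, Q* = 1658/15.
Tax on buyers shifts demand to D = 326 − 8(P + 13) = 222 - 8P.
222 - 8P = -78 + 7P gives seller price Ps = 20; buyers pay Pb = 20 + 13 = 33.
New quantity: Q = 326 − 8(33) = 62.
Revenue = 13 × 62 = 806.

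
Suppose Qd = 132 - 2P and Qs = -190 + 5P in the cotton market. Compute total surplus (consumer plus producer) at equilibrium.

Total surplus = 560

Equilibrium: 132 - 2P = -190 + 5P gives P* = 46, Q* = 40.
Demand choke price: P = 66; supply starts at P = 38.
CS = ½(66 − 46)(40) = 400; PS = ½(46 − 38)(40) = 160.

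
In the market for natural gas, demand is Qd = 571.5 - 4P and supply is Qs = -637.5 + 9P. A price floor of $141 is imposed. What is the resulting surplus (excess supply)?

Equilibrium price would be P* = 93, so the floor at 141 binds.
At P = 141: Qd = 7.5, Qs = 631.5.
Surplus = 631.5 − 7.5 = 624.

Surplus = 624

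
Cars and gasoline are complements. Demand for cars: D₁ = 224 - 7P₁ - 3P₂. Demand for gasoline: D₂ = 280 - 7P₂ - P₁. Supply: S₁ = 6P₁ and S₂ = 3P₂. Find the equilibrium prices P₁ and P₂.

Market 1: 224 - 7P₁ - 3P₂ = 6P₁ → 13P₁ + 3P₂ = 224.
Market 2: 10P₂ + P₁ = 280.
Eliminating P₂: 10×(1) − 3×(2) gives 127P₁ = 1400, so P₁ = 1400/127.
Back-substitute into (2): P₂ = (280 − 1×1400/127) / 10 = 3416/127.

P₁ = 1400/127, P₂ = 3416/127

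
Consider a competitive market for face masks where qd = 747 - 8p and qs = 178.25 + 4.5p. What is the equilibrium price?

Set qd = qs: 747 - 8p = 178.25 + 4.5p.
568.75 = 12.5p, so p* = 45.5.
q* = 747 − 8(45.5) = 383.

p* = 45.5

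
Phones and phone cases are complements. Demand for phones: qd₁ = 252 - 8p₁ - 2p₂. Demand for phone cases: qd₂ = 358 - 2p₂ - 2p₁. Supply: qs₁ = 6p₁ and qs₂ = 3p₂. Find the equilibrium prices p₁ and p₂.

Market 1: 252 - 8p₁ - 2p₂ = 6p₁ → 14p₁ + 2p₂ = 252.
Market 2: 5p₂ + 2p₁ = 358.
Eliminating p₂: 5×(1) − 2×(2) gives 66p₁ = 544, so p₁ = 272/33.
Back-substitute into (2): p₂ = (358 − 2×272/33) / 5 = 2254/33.

p₁ = 272/33, p₂ = 2254/33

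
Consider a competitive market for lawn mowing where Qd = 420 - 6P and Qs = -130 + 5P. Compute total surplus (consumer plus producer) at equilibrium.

Total surplus = 2640

Equilibrium: 420 - 6P = -130 + 5P gives P* = 50, Q* = 120.
Demand choke price: P = 70; supply starts at P = 26.
CS = ½(70 − 50)(120) = 1200; PS = ½(50 − 26)(120) = 1440.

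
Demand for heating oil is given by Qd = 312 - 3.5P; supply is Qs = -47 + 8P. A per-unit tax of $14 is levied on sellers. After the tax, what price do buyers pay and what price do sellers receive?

Pre-tax equilibrium: P* = 718/23, Q* = 4663/23.
Tax on sellers shifts supply to Qs = -47 + 8(P − 14) = -159 + 8P.
312 - 3.5P = -159 + 8P gives buyer price Pb = 942/23; sellers receive Ps = 942/23 − 14 = 620/23.
New quantity: Q = 312 − 3.5(942/23) = 3879/23.

Buyers pay 942/23, sellers receive 620/23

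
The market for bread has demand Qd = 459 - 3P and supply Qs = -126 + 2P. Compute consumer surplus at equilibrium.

Equilibrium: 459 - 3P = -126 + 2P gives P* = 117, Q* = 108.
Demand choke price (Qd = 0): P = 153.
CS = ½(153 − 117)(108) = 1944.

Consumer surplus = 1944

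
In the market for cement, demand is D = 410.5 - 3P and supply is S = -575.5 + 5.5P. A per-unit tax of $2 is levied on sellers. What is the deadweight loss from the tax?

Deadweight loss = 66/17

Pre-tax equilibrium: P* = 116, Q* = 62.5.
Tax on sellers shifts supply to S = -575.5 + 5.5(P − 2) = -586.5 + 5.5P.
410.5 - 3P = -586.5 + 5.5P gives buyer price Pb = 1994/17; sellers receive Ps = 1994/17 − 2 = 1960/17.
New quantity: Q = 410.5 − 3(1994/17) = 1993/34.
DWL = ½ × 2 × (62.5 − 1993/34) = 66/17.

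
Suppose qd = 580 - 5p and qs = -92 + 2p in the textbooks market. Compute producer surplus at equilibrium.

Producer surplus = 2500

Equilibrium: 580 - 5p = -92 + 2p gives p* = 96, q* = 100.
Supply starts at p = 46 (where qs = 0).
PS = ½(96 − 46)(100) = 2500.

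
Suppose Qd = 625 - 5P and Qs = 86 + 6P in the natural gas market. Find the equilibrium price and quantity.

P* = 49, Q* = 380

Set Qd = Qs: 625 - 5P = 86 + 6P.
539 = 11P, so P* = 49.
Q* = 625 − 5(49) = 380.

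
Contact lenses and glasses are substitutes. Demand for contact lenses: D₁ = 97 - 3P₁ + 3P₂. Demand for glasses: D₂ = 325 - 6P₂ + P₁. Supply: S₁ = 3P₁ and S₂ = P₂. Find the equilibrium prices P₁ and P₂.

Market 1: 97 - 3P₁ + 3P₂ = 3P₁ → 6P₁ - 3P₂ = 97.
Market 2: 7P₂ - P₁ = 325.
Eliminating P₂: 7×(1) + 3×(2) gives 39P₁ = 1654, so P₁ = 1654/39.
Back-substitute into (2): P₂ = (325 + 1×1654/39) / 7 = 2047/39.

P₁ = 1654/39, P₂ = 2047/39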